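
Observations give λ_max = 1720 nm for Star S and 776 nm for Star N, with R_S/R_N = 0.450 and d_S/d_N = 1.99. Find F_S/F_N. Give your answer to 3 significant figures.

0.00212

Wien's law: T_S/T_N = λ_N/λ_S = 776/1720 = 0.4512.
L_S/L_N = (R_S/R_N)²(T_S/T_N)⁴ = (0.450)²(0.4512)⁴ = 0.008390.
F_S/F_N = (L_S/L_N)/(d_S/d_N)² = 0.008390/(1.99)² = 0.002119.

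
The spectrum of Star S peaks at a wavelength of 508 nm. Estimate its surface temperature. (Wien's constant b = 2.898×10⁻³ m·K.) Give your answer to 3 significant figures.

5.70×10^3 K

T = b/λ_max = 2.898×10⁻³ / (508×10⁻⁹) = 5705 K.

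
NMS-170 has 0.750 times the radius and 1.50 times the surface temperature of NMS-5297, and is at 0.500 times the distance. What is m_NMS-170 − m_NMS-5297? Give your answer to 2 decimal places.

-2.64

L_NMS-170/L_NMS-5297 = (0.750)²(1.50)⁴ = 2.848.
F_NMS-170/F_NMS-5297 = (L_NMS-170/L_NMS-5297)/(d_NMS-170/d_NMS-5297)² = 2.848/0.2500 = 11.39.
m_NMS-170 − m_NMS-5297 = −2.5 log₁₀(11.39) = -2.64.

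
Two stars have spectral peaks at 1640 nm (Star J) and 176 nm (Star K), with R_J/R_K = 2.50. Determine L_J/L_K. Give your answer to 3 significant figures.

Wien's law gives T ∝ 1/λ_max, so T_J/T_K = λ_K/λ_J = 176/1640 = 0.1073.
Then L ∝ R²T⁴ gives L_J/L_K = (2.50)² × (0.1073)⁴ = 6.250 × 1.326×10^-4 = 8.290×10^-4.

8.29×10^-4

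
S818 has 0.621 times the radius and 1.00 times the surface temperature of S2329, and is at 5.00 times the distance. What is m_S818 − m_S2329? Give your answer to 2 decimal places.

4.53

L_S818/L_S2329 = (0.621)²(1.00)⁴ = 0.3856.
F_S818/F_S2329 = (L_S818/L_S2329)/(d_S818/d_S2329)² = 0.3856/25.00 = 0.01543.
m_S818 − m_S2329 = −2.5 log₁₀(0.01543) = 4.53.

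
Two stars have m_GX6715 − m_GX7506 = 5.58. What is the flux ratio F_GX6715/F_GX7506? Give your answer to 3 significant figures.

F_GX6715/F_GX7506 = 10^(−(m_GX6715 − m_GX7506)/2.5) = 10^(-5.58/2.5) = 10^-2.232 = 0.005861.

0.00586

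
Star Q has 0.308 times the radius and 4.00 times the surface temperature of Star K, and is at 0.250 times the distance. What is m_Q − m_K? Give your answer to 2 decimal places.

L_Q/L_K = (0.308)²(4.00)⁴ = 24.29.
F_Q/F_K = (L_Q/L_K)/(d_Q/d_K)² = 24.29/0.06250 = 388.6.
m_Q − m_K = −2.5 log₁₀(388.6) = -6.47.

-6.47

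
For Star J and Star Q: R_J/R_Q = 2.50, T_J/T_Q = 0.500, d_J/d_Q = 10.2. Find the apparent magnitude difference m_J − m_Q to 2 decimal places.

6.06

L_J/L_Q = (2.50)²(0.500)⁴ = 0.3906.
F_J/F_Q = (L_J/L_Q)/(d_J/d_Q)² = 0.3906/104.0 = 0.003755.
m_J − m_Q = −2.5 log₁₀(0.003755) = 6.06.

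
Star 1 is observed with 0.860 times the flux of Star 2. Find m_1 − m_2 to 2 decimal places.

m_1 − m_2 = −2.5 log₁₀(F_1/F_2) = −2.5 log₁₀(0.860) = −2.5 × (-0.066) = 0.164.

0.16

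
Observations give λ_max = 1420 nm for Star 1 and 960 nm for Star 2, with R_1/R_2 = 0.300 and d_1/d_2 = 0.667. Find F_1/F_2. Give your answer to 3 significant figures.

0.0423

Wien's law: T_1/T_2 = λ_2/λ_1 = 960/1420 = 0.6761.
L_1/L_2 = (R_1/R_2)²(T_1/T_2)⁴ = (0.300)²(0.6761)⁴ = 0.01880.
F_1/F_2 = (L_1/L_2)/(d_1/d_2)² = 0.01880/(0.667)² = 0.04226.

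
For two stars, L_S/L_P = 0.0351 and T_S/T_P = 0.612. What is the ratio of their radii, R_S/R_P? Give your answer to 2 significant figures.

L ∝ R²T⁴ gives R ∝ √L / T², so
R_S/R_P = √(0.0351) / (0.612)² = 0.1873 / 0.3745 = 0.5002.

0.50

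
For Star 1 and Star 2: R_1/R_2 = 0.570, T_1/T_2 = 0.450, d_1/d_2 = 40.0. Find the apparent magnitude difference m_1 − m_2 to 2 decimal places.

12.70

L_1/L_2 = (0.570)²(0.450)⁴ = 0.01332.
F_1/F_2 = (L_1/L_2)/(d_1/d_2)² = 0.01332/1600 = 8.327×10^-6.
m_1 − m_2 = −2.5 log₁₀(8.327×10^-6) = 12.70.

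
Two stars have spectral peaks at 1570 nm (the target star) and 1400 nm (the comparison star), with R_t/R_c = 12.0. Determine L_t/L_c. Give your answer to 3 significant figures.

Wien's law gives T ∝ 1/λ_max, so T_t/T_c = λ_c/λ_t = 1400/1570 = 0.8917.
Then L ∝ R²T⁴ gives L_t/L_c = (12.0)² × (0.8917)⁴ = 144.0 × 0.6323 = 91.05.

91.0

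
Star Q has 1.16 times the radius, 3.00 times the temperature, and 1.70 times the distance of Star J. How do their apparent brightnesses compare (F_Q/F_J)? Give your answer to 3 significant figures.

L_Q/L_J = (R_Q/R_J)²(T_Q/T_J)⁴ = (1.16)² × (3.00)⁴ = 109.0.
F_Q/F_J = (L_Q/L_J)/(d_Q/d_J)² = 109.0 / (1.70)² = 37.71.

37.7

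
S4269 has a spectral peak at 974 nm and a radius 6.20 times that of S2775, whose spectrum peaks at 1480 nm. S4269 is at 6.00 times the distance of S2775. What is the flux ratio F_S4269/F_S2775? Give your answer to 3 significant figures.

Wien's law: T_S4269/T_S2775 = λ_S2775/λ_S4269 = 1480/974 = 1.520.
L_S4269/L_S2775 = (R_S4269/R_S2775)²(T_S4269/T_S2775)⁴ = (6.20)²(1.520)⁴ = 204.9.
F_S4269/F_S2775 = (L_S4269/L_S2775)/(d_S4269/d_S2775)² = 204.9/(6.00)² = 5.692.

5.69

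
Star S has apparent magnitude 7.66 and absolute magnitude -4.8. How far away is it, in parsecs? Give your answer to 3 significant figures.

m − M = 5 log₁₀(d/10 pc)
7.66 − (-4.8) = 12.46 = 5 log₁₀(d/10)
d = 10 × 10^(12.46/5) = 10 × 10^2.492 = 3105 pc.

3.10×10^3 pc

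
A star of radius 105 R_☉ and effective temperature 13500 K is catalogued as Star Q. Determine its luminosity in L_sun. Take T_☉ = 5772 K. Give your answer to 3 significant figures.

3.30×10^5 L_sun

L/L_☉ = (R/R_☉)² (T/T_☉)⁴ = (105)² × (13500/5772)⁴
       = 1.102×10^4 × (2.339)⁴ = 1.102×10^4 × 29.92 = 3.299×10^5.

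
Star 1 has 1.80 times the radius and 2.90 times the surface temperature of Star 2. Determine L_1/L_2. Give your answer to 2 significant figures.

From the Stefan–Boltzmann law, L ∝ R²T⁴, so
L_1/L_2 = (R_1/R_2)² (T_1/T_2)⁴ = (1.80)² × (2.90)⁴ = 3.240 × 70.73 = 229.2.

2.3×10^2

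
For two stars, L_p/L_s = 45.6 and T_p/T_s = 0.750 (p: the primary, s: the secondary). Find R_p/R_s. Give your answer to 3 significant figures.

12.0

L ∝ R²T⁴ gives R ∝ √L / T², so
R_p/R_s = √(45.6) / (0.750)² = 6.753 / 0.5625 = 12.00.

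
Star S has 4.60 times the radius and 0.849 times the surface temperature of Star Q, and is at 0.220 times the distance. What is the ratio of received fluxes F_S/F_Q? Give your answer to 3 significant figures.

227

L_S/L_Q = (R_S/R_Q)²(T_S/T_Q)⁴ = (4.60)² × (0.849)⁴ = 10.99.
F_S/F_Q = (L_S/L_Q)/(d_S/d_Q)² = 10.99 / (0.220)² = 227.1.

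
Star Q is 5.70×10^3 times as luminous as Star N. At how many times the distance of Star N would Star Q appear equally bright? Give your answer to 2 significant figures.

75

Equal flux requires L_Q/d_Q² = L_N/d_N², so d_Q/d_N = √(L_Q/L_N)
= √(5.70×10^3) = 75.50.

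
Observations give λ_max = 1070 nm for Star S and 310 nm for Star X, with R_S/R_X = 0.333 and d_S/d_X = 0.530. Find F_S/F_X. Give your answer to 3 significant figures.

0.00278

Wien's law: T_S/T_X = λ_X/λ_S = 310/1070 = 0.2897.
L_S/L_X = (R_S/R_X)²(T_S/T_X)⁴ = (0.333)²(0.2897)⁴ = 7.813×10^-4.
F_S/F_X = (L_S/L_X)/(d_S/d_X)² = 7.813×10^-4/(0.530)² = 0.002781.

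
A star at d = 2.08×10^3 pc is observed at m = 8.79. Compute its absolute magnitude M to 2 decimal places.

-2.80

M = m − 5 log₁₀(d/10 pc) = 8.79 − 5 log₁₀(2.08×10^3/10)
  = 8.79 − 5 × 2.318 = 8.79 − 11.59 = -2.80.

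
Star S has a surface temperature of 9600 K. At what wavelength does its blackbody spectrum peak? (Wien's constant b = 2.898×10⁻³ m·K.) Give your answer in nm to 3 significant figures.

302 nm

λ_max = b/T = 2.898×10⁻³ / 9600 = 3.02×10^-7 m = 301.9 nm.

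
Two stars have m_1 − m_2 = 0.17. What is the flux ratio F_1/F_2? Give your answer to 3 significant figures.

0.855

F_1/F_2 = 10^(−(m_1 − m_2)/2.5) = 10^(-0.17/2.5) = 10^-0.068 = 0.8551.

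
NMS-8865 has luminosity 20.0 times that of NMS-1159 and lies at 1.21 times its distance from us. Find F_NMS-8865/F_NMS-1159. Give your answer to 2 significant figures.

14

F = L/(4πd²), so F_NMS-8865/F_NMS-1159 = (L_NMS-8865/L_NMS-1159) / (d_NMS-8865/d_NMS-1159)²
= 20.0 / (1.21)² = 20.0 / 1.464 = 13.66.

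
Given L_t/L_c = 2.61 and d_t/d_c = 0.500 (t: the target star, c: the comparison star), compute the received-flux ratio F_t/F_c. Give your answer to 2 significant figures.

10

F = L/(4πd²), so F_t/F_c = (L_t/L_c) / (d_t/d_c)²
= 2.61 / (0.500)² = 2.61 / 0.2500 = 10.44.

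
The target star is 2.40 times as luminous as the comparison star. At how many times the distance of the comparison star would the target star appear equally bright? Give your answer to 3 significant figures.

1.55

Equal flux requires L_t/d_t² = L_c/d_c², so d_t/d_c = √(L_t/L_c)
= √(2.40) = 1.549.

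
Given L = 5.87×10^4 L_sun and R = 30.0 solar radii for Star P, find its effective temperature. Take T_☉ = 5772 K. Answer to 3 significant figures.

T/T_☉ = (L/L_☉)^(1/4) / (R/R_☉)^(1/2)
T = 5772 × (5.87×10^4)^(1/4) / √(30.0) = 5772 × 15.57 / 5.477 = 1.640×10^4 K.

1.64×10^4 K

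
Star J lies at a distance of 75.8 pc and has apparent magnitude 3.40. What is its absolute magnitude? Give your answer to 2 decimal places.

M = m − 5 log₁₀(d/10 pc) = 3.40 − 5 log₁₀(75.8/10)
  = 3.40 − 5 × 0.880 = 3.40 − 4.40 = -1.00.

-1.00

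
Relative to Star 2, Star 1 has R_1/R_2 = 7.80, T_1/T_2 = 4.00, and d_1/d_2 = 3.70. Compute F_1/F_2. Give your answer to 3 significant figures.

1.14×10^3

L_1/L_2 = (R_1/R_2)²(T_1/T_2)⁴ = (7.80)² × (4.00)⁴ = 1.558×10^4.
F_1/F_2 = (L_1/L_2)/(d_1/d_2)² = 1.558×10^4 / (3.70)² = 1138.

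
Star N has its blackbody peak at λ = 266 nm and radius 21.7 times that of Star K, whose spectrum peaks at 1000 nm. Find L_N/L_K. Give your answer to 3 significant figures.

Wien's law gives T ∝ 1/λ_max, so T_N/T_K = λ_K/λ_N = 1000/266 = 3.759.
Then L ∝ R²T⁴ gives L_N/L_K = (21.7)² × (3.759)⁴ = 470.9 × 199.7 = 9.406×10^4.

9.41×10^4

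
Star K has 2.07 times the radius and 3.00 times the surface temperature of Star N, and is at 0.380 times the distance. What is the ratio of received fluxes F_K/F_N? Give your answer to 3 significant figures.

L_K/L_N = (R_K/R_N)²(T_K/T_N)⁴ = (2.07)² × (3.00)⁴ = 347.1.
F_K/F_N = (L_K/L_N)/(d_K/d_N)² = 347.1 / (0.380)² = 2404.

2.40×10^3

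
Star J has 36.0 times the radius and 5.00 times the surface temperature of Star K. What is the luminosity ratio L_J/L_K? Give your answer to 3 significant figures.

8.10×10^5

From the Stefan–Boltzmann law, L ∝ R²T⁴, so
L_J/L_K = (R_J/R_K)² (T_J/T_K)⁴ = (36.0)² × (5.00)⁴ = 1296 × 625.0 = 8.100×10^5.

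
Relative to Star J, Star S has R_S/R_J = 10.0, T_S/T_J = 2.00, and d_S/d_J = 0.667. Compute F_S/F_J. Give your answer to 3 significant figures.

L_S/L_J = (R_S/R_J)²(T_S/T_J)⁴ = (10.0)² × (2.00)⁴ = 1600.
F_S/F_J = (L_S/L_J)/(d_S/d_J)² = 1600 / (0.667)² = 3596.

3.60×10^3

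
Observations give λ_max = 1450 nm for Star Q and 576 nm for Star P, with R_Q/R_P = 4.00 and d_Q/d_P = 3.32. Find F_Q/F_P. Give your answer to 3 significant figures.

0.0361

Wien's law: T_Q/T_P = λ_P/λ_Q = 576/1450 = 0.3972.
L_Q/L_P = (R_Q/R_P)²(T_Q/T_P)⁴ = (4.00)²(0.3972)⁴ = 0.3984.
F_Q/F_P = (L_Q/L_P)/(d_Q/d_P)² = 0.3984/(3.32)² = 0.03615.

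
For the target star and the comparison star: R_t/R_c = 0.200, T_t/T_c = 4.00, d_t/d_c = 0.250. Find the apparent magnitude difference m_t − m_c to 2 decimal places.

-5.54

L_t/L_c = (0.200)²(4.00)⁴ = 10.24.
F_t/F_c = (L_t/L_c)/(d_t/d_c)² = 10.24/0.06250 = 163.8.
m_t − m_c = −2.5 log₁₀(163.8) = -5.54.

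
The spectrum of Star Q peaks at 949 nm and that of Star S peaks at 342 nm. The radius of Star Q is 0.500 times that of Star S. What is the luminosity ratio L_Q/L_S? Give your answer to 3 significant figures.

Wien's law gives T ∝ 1/λ_max, so T_Q/T_S = λ_S/λ_Q = 342/949 = 0.3604.
Then L ∝ R²T⁴ gives L_Q/L_S = (0.500)² × (0.3604)⁴ = 0.2500 × 0.01687 = 0.004217.

0.00422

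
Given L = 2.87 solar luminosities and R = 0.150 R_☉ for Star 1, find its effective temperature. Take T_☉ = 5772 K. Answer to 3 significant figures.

1.94×10^4 K

T/T_☉ = (L/L_☉)^(1/4) / (R/R_☉)^(1/2)
T = 5772 × (2.87)^(1/4) / √(0.150) = 5772 × 1.302 / 0.3873 = 1.940×10^4 K.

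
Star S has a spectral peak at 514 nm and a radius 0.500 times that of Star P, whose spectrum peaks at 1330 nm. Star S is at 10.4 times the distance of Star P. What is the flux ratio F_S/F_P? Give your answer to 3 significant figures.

0.104

Wien's law: T_S/T_P = λ_P/λ_S = 1330/514 = 2.588.
L_S/L_P = (R_S/R_P)²(T_S/T_P)⁴ = (0.500)²(2.588)⁴ = 11.21.
F_S/F_P = (L_S/L_P)/(d_S/d_P)² = 11.21/(10.4)² = 0.1036.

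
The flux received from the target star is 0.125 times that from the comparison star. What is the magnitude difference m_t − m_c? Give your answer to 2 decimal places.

2.26

m_t − m_c = −2.5 log₁₀(F_t/F_c) = −2.5 log₁₀(0.125) = −2.5 × (-0.903) = 2.258.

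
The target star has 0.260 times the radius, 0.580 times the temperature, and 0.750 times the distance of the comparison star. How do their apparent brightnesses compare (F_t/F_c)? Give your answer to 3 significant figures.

0.0136

L_t/L_c = (R_t/R_c)²(T_t/T_c)⁴ = (0.260)² × (0.580)⁴ = 0.007650.
F_t/F_c = (L_t/L_c)/(d_t/d_c)² = 0.007650 / (0.750)² = 0.01360.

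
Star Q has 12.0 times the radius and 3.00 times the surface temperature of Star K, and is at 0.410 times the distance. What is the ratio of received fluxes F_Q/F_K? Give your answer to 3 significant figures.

L_Q/L_K = (R_Q/R_K)²(T_Q/T_K)⁴ = (12.0)² × (3.00)⁴ = 1.166×10^4.
F_Q/F_K = (L_Q/L_K)/(d_Q/d_K)² = 1.166×10^4 / (0.410)² = 6.939×10^4.

6.94×10^4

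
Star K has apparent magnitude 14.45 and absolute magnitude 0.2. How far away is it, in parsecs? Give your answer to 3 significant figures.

7.08×10^3 pc

m − M = 5 log₁₀(d/10 pc)
14.45 − (0.2) = 14.25 = 5 log₁₀(d/10)
d = 10 × 10^(14.25/5) = 10 × 10^2.850 = 7079 pc.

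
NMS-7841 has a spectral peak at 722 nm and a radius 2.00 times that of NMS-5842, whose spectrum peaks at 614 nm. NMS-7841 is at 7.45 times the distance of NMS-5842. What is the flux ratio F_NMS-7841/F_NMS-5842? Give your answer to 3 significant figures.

0.0377

Wien's law: T_NMS-7841/T_NMS-5842 = λ_NMS-5842/λ_NMS-7841 = 614/722 = 0.8504.
L_NMS-7841/L_NMS-5842 = (R_NMS-7841/R_NMS-5842)²(T_NMS-7841/T_NMS-5842)⁴ = (2.00)²(0.8504)⁴ = 2.092.
F_NMS-7841/F_NMS-5842 = (L_NMS-7841/L_NMS-5842)/(d_NMS-7841/d_NMS-5842)² = 2.092/(7.45)² = 0.03769.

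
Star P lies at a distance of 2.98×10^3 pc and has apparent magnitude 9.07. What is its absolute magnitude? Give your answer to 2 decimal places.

M = m − 5 log₁₀(d/10 pc) = 9.07 − 5 log₁₀(2.98×10^3/10)
  = 9.07 − 5 × 2.474 = 9.07 − 12.37 = -3.30.

-3.30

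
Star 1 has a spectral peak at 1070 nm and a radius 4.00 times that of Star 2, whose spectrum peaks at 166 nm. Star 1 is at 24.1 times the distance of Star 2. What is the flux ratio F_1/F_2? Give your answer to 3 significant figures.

Wien's law: T_1/T_2 = λ_2/λ_1 = 166/1070 = 0.1551.
L_1/L_2 = (R_1/R_2)²(T_1/T_2)⁴ = (4.00)²(0.1551)⁴ = 0.009269.
F_1/F_2 = (L_1/L_2)/(d_1/d_2)² = 0.009269/(24.1)² = 1.596×10^-5.

1.60×10^-5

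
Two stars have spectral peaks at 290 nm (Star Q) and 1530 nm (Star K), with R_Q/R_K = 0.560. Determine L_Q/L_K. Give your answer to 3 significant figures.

Wien's law gives T ∝ 1/λ_max, so T_Q/T_K = λ_K/λ_Q = 1530/290 = 5.276.
Then L ∝ R²T⁴ gives L_Q/L_K = (0.560)² × (5.276)⁴ = 0.3136 × 774.8 = 243.0.

243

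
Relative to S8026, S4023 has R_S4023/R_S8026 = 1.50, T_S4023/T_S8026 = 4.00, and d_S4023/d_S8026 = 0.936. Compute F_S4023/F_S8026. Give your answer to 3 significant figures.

L_S4023/L_S8026 = (R_S4023/R_S8026)²(T_S4023/T_S8026)⁴ = (1.50)² × (4.00)⁴ = 576.0.
F_S4023/F_S8026 = (L_S4023/L_S8026)/(d_S4023/d_S8026)² = 576.0 / (0.936)² = 657.5.

657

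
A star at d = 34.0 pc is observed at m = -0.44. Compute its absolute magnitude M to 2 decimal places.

-3.10

M = m − 5 log₁₀(d/10 pc) = -0.44 − 5 log₁₀(34.0/10)
  = -0.44 − 5 × 0.531 = -0.44 − 2.66 = -3.10.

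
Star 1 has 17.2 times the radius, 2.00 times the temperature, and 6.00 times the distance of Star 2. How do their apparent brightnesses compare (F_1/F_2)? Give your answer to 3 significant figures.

131

L_1/L_2 = (R_1/R_2)²(T_1/T_2)⁴ = (17.2)² × (2.00)⁴ = 4733.
F_1/F_2 = (L_1/L_2)/(d_1/d_2)² = 4733 / (6.00)² = 131.5.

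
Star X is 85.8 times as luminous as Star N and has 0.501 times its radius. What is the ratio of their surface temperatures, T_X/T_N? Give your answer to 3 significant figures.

L ∝ R²T⁴ gives T ∝ (L/R²)^(1/4), so
T_X/T_N = (85.8 / 0.501²)^(1/4) = (341.8)^(1/4) = 4.300.

4.30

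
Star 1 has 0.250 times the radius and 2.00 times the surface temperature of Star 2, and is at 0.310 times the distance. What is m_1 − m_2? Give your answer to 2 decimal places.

-2.54

L_1/L_2 = (0.250)²(2.00)⁴ = 1.000.
F_1/F_2 = (L_1/L_2)/(d_1/d_2)² = 1.000/0.09610 = 10.41.
m_1 − m_2 = −2.5 log₁₀(10.41) = -2.54.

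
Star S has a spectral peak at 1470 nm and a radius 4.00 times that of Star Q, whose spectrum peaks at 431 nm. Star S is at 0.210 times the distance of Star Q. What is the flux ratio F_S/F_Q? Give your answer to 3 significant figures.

2.68

Wien's law: T_S/T_Q = λ_Q/λ_S = 431/1470 = 0.2932.
L_S/L_Q = (R_S/R_Q)²(T_S/T_Q)⁴ = (4.00)²(0.2932)⁴ = 0.1182.
F_S/F_Q = (L_S/L_Q)/(d_S/d_Q)² = 0.1182/(0.210)² = 2.681.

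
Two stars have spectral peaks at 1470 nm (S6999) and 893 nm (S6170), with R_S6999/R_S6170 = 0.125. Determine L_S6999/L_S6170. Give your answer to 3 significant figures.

0.00213

Wien's law gives T ∝ 1/λ_max, so T_S6999/T_S6170 = λ_S6170/λ_S6999 = 893/1470 = 0.6075.
Then L ∝ R²T⁴ gives L_S6999/L_S6170 = (0.125)² × (0.6075)⁴ = 0.01562 × 0.1362 = 0.002128.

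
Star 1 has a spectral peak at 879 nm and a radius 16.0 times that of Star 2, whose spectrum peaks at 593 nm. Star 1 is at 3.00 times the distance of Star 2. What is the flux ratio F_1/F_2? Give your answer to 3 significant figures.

5.89

Wien's law: T_1/T_2 = λ_2/λ_1 = 593/879 = 0.6746.
L_1/L_2 = (R_1/R_2)²(T_1/T_2)⁴ = (16.0)²(0.6746)⁴ = 53.03.
F_1/F_2 = (L_1/L_2)/(d_1/d_2)² = 53.03/(3.00)² = 5.892.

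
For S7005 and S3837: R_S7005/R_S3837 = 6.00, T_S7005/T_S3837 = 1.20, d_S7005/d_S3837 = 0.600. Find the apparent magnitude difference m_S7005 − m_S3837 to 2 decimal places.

-5.79

L_S7005/L_S3837 = (6.00)²(1.20)⁴ = 74.65.
F_S7005/F_S3837 = (L_S7005/L_S3837)/(d_S7005/d_S3837)² = 74.65/0.3600 = 207.4.
m_S7005 − m_S3837 = −2.5 log₁₀(207.4) = -5.79.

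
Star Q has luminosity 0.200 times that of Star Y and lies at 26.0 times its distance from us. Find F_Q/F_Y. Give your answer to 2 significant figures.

3.0×10^-4

F = L/(4πd²), so F_Q/F_Y = (L_Q/L_Y) / (d_Q/d_Y)²
= 0.200 / (26.0)² = 0.200 / 676.0 = 2.959×10^-4.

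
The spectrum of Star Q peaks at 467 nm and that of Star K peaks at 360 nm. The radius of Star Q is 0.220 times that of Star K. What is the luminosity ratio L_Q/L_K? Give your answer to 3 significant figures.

Wien's law gives T ∝ 1/λ_max, so T_Q/T_K = λ_K/λ_Q = 360/467 = 0.7709.
Then L ∝ R²T⁴ gives L_Q/L_K = (0.220)² × (0.7709)⁴ = 0.04840 × 0.3531 = 0.01709.

0.0171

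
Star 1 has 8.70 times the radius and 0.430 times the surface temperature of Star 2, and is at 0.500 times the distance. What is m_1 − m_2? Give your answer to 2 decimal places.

L_1/L_2 = (8.70)²(0.430)⁴ = 2.588.
F_1/F_2 = (L_1/L_2)/(d_1/d_2)² = 2.588/0.2500 = 10.35.
m_1 − m_2 = −2.5 log₁₀(10.35) = -2.54.

-2.54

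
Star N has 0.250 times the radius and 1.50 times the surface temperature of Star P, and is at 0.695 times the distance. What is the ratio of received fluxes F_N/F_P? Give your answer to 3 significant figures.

L_N/L_P = (R_N/R_P)²(T_N/T_P)⁴ = (0.250)² × (1.50)⁴ = 0.3164.
F_N/F_P = (L_N/L_P)/(d_N/d_P)² = 0.3164 / (0.695)² = 0.6551.

0.655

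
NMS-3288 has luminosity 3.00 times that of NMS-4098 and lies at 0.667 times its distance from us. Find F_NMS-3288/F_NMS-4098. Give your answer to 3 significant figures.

F = L/(4πd²), so F_NMS-3288/F_NMS-4098 = (L_NMS-3288/L_NMS-4098) / (d_NMS-3288/d_NMS-4098)²
= 3.00 / (0.667)² = 3.00 / 0.4449 = 6.743.

6.74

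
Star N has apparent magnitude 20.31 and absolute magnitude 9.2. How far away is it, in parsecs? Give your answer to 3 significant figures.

1.67×10^3 pc

m − M = 5 log₁₀(d/10 pc)
20.31 − (9.2) = 11.11 = 5 log₁₀(d/10)
d = 10 × 10^(11.11/5) = 10 × 10^2.222 = 1667 pc.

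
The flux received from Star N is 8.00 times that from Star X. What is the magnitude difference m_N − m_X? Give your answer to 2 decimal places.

-2.26

m_N − m_X = −2.5 log₁₀(F_N/F_X) = −2.5 log₁₀(8.00) = −2.5 × (0.903) = -2.258.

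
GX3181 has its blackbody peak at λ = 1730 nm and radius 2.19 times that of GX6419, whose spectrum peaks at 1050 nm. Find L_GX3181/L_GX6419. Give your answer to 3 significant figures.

Wien's law gives T ∝ 1/λ_max, so T_GX3181/T_GX6419 = λ_GX6419/λ_GX3181 = 1050/1730 = 0.6069.
Then L ∝ R²T⁴ gives L_GX3181/L_GX6419 = (2.19)² × (0.6069)⁴ = 4.796 × 0.1357 = 0.6508.

0.651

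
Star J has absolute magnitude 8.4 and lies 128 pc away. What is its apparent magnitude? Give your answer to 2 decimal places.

13.94

m = M + 5 log₁₀(d/10 pc) = 8.4 + 5 log₁₀(128/10)
  = 8.4 + 5 × 1.107 = 8.4 + 5.54 = 13.94.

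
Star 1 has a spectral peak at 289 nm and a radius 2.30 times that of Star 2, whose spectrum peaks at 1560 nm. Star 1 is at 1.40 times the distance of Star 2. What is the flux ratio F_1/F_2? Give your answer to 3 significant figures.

2.29×10^3

Wien's law: T_1/T_2 = λ_2/λ_1 = 1560/289 = 5.398.
L_1/L_2 = (R_1/R_2)²(T_1/T_2)⁴ = (2.30)²(5.398)⁴ = 4491.
F_1/F_2 = (L_1/L_2)/(d_1/d_2)² = 4491/(1.40)² = 2291.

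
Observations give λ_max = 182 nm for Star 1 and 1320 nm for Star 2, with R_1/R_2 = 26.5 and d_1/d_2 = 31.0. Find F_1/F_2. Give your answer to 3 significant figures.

Wien's law: T_1/T_2 = λ_2/λ_1 = 1320/182 = 7.253.
L_1/L_2 = (R_1/R_2)²(T_1/T_2)⁴ = (26.5)²(7.253)⁴ = 1.943×10^6.
F_1/F_2 = (L_1/L_2)/(d_1/d_2)² = 1.943×10^6/(31.0)² = 2022.

2.02×10^3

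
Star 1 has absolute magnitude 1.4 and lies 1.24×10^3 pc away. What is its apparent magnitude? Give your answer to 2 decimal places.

m = M + 5 log₁₀(d/10 pc) = 1.4 + 5 log₁₀(1.24×10^3/10)
  = 1.4 + 5 × 2.093 = 1.4 + 10.47 = 11.87.

11.87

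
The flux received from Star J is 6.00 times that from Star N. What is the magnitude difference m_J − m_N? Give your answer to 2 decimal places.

-1.95

m_J − m_N = −2.5 log₁₀(F_J/F_N) = −2.5 log₁₀(6.00) = −2.5 × (0.778) = -1.945.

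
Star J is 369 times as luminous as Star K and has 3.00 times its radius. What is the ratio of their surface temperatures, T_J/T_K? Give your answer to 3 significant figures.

L ∝ R²T⁴ gives T ∝ (L/R²)^(1/4), so
T_J/T_K = (369 / 3.00²)^(1/4) = (41.00)^(1/4) = 2.530.

2.53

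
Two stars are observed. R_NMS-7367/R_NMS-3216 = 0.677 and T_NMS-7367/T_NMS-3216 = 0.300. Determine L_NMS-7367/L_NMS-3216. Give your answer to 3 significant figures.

From the Stefan–Boltzmann law, L ∝ R²T⁴, so
L_NMS-7367/L_NMS-3216 = (R_NMS-7367/R_NMS-3216)² (T_NMS-7367/T_NMS-3216)⁴ = (0.677)² × (0.300)⁴ = 0.4583 × 0.008100 = 0.003712.

0.00371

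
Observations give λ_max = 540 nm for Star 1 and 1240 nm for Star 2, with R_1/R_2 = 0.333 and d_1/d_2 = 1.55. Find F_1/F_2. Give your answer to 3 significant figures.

1.28

Wien's law: T_1/T_2 = λ_2/λ_1 = 1240/540 = 2.296.
L_1/L_2 = (R_1/R_2)²(T_1/T_2)⁴ = (0.333)²(2.296)⁴ = 3.083.
F_1/F_2 = (L_1/L_2)/(d_1/d_2)² = 3.083/(1.55)² = 1.283.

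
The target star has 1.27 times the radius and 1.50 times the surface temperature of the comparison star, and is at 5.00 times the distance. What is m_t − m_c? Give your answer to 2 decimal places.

L_t/L_c = (1.27)²(1.50)⁴ = 8.165.
F_t/F_c = (L_t/L_c)/(d_t/d_c)² = 8.165/25.00 = 0.3266.
m_t − m_c = −2.5 log₁₀(0.3266) = 1.21.

1.21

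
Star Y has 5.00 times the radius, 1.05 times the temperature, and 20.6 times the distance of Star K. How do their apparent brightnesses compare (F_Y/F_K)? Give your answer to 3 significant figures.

0.0716

L_Y/L_K = (R_Y/R_K)²(T_Y/T_K)⁴ = (5.00)² × (1.05)⁴ = 30.39.
F_Y/F_K = (L_Y/L_K)/(d_Y/d_K)² = 30.39 / (20.6)² = 0.07161.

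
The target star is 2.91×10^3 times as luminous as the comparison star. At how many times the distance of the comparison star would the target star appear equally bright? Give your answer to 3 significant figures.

53.9

Equal flux requires L_t/d_t² = L_c/d_c², so d_t/d_c = √(L_t/L_c)
= √(2.91×10^3) = 53.94.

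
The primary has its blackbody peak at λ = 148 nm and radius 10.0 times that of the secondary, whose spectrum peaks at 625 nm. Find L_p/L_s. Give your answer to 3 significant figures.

Wien's law gives T ∝ 1/λ_max, so T_p/T_s = λ_s/λ_p = 625/148 = 4.223.
Then L ∝ R²T⁴ gives L_p/L_s = (10.0)² × (4.223)⁴ = 100.0 × 318.0 = 3.180×10^4.

3.18×10^4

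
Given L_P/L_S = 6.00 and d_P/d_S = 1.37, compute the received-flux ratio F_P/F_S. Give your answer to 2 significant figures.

F = L/(4πd²), so F_P/F_S = (L_P/L_S) / (d_P/d_S)²
= 6.00 / (1.37)² = 6.00 / 1.877 = 3.197.

3.2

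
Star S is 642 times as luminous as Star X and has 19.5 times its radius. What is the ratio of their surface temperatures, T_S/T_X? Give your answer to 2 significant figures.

1.1

L ∝ R²T⁴ gives T ∝ (L/R²)^(1/4), so
T_S/T_X = (642 / 19.5²)^(1/4) = (1.688)^(1/4) = 1.140.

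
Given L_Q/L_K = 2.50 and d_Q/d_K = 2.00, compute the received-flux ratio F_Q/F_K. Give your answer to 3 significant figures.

0.625

F = L/(4πd²), so F_Q/F_K = (L_Q/L_K) / (d_Q/d_K)²
= 2.50 / (2.00)² = 2.50 / 4.000 = 0.6250.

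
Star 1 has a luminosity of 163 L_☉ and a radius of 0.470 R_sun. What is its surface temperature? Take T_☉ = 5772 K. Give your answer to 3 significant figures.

3.01×10^4 K

T/T_☉ = (L/L_☉)^(1/4) / (R/R_☉)^(1/2)
T = 5772 × (163)^(1/4) / √(0.470) = 5772 × 3.573 / 0.6856 = 3.008×10^4 K.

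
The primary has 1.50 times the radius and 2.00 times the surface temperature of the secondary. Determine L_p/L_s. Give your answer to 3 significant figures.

36.0

From the Stefan–Boltzmann law, L ∝ R²T⁴, so
L_p/L_s = (R_p/R_s)² (T_p/T_s)⁴ = (1.50)² × (2.00)⁴ = 2.250 × 16.00 = 36.00.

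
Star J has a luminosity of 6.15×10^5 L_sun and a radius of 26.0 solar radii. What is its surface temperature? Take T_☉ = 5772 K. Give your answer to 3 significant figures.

3.17×10^4 K

T/T_☉ = (L/L_☉)^(1/4) / (R/R_☉)^(1/2)
T = 5772 × (6.15×10^5)^(1/4) / √(26.0) = 5772 × 28.00 / 5.099 = 3.170×10^4 K.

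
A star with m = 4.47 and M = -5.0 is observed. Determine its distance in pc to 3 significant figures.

m − M = 5 log₁₀(d/10 pc)
4.47 − (-5.0) = 9.47 = 5 log₁₀(d/10)
d = 10 × 10^(9.47/5) = 10 × 10^1.894 = 783.4 pc.

783 pc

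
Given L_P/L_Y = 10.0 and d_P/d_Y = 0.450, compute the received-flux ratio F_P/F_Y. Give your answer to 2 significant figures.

49

F = L/(4πd²), so F_P/F_Y = (L_P/L_Y) / (d_P/d_Y)²
= 10.0 / (0.450)² = 10.0 / 0.2025 = 49.38.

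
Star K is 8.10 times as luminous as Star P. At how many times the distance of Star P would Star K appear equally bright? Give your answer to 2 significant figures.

2.8

Equal flux requires L_K/d_K² = L_P/d_P², so d_K/d_P = √(L_K/L_P)
= √(8.10) = 2.846.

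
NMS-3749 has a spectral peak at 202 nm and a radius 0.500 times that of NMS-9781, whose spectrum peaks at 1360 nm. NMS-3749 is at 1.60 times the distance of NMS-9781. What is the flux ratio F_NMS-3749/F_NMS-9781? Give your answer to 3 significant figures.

201

Wien's law: T_NMS-3749/T_NMS-9781 = λ_NMS-9781/λ_NMS-3749 = 1360/202 = 6.733.
L_NMS-3749/L_NMS-9781 = (R_NMS-3749/R_NMS-9781)²(T_NMS-3749/T_NMS-9781)⁴ = (0.500)²(6.733)⁴ = 513.7.
F_NMS-3749/F_NMS-9781 = (L_NMS-3749/L_NMS-9781)/(d_NMS-3749/d_NMS-9781)² = 513.7/(1.60)² = 200.7.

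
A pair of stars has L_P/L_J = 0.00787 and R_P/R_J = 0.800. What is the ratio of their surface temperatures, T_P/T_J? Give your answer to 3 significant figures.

L ∝ R²T⁴ gives T ∝ (L/R²)^(1/4), so
T_P/T_J = (0.00787 / 0.800²)^(1/4) = (0.01230)^(1/4) = 0.3330.

0.333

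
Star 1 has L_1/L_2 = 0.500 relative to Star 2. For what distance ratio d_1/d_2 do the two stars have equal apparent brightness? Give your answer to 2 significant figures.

0.71

Equal flux requires L_1/d_1² = L_2/d_2², so d_1/d_2 = √(L_1/L_2)
= √(0.500) = 0.7071.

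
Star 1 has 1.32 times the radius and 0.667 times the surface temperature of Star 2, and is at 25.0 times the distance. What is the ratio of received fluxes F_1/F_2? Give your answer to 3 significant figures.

L_1/L_2 = (R_1/R_2)²(T_1/T_2)⁴ = (1.32)² × (0.667)⁴ = 0.3449.
F_1/F_2 = (L_1/L_2)/(d_1/d_2)² = 0.3449 / (25.0)² = 5.518×10^-4.

5.52×10^-4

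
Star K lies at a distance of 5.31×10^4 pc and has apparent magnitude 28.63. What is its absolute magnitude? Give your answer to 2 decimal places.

10.00

M = m − 5 log₁₀(d/10 pc) = 28.63 − 5 log₁₀(5.31×10^4/10)
  = 28.63 − 5 × 3.725 = 28.63 − 18.63 = 10.00.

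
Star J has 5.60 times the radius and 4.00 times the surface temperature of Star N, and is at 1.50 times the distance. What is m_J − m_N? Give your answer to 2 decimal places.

-8.88

L_J/L_N = (5.60)²(4.00)⁴ = 8028.
F_J/F_N = (L_J/L_N)/(d_J/d_N)² = 8028/2.250 = 3568.
m_J − m_N = −2.5 log₁₀(3568) = -8.88.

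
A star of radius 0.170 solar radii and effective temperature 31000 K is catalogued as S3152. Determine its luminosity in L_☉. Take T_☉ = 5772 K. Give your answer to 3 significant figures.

24.0 L_☉

L/L_☉ = (R/R_☉)² (T/T_☉)⁴ = (0.170)² × (31000/5772)⁴
       = 0.02890 × (5.371)⁴ = 0.02890 × 832.0 = 24.05.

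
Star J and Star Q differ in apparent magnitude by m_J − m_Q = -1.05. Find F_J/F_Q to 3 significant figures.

2.63

F_J/F_Q = 10^(−(m_J − m_Q)/2.5) = 10^(1.05/2.5) = 10^0.420 = 2.630.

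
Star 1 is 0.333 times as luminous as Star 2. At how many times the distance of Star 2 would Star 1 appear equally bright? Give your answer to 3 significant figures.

Equal flux requires L_1/d_1² = L_2/d_2², so d_1/d_2 = √(L_1/L_2)
= √(0.333) = 0.5771.

0.577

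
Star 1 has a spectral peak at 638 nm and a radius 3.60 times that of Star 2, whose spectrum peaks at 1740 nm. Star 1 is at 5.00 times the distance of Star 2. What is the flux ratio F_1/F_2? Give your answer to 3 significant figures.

Wien's law: T_1/T_2 = λ_2/λ_1 = 1740/638 = 2.727.
L_1/L_2 = (R_1/R_2)²(T_1/T_2)⁴ = (3.60)²(2.727)⁴ = 717.0.
F_1/F_2 = (L_1/L_2)/(d_1/d_2)² = 717.0/(5.00)² = 28.68.

28.7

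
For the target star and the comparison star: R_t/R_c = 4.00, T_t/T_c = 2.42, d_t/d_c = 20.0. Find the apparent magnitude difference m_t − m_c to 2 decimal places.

-0.34

L_t/L_c = (4.00)²(2.42)⁴ = 548.8.
F_t/F_c = (L_t/L_c)/(d_t/d_c)² = 548.8/400.0 = 1.372.
m_t − m_c = −2.5 log₁₀(1.372) = -0.34.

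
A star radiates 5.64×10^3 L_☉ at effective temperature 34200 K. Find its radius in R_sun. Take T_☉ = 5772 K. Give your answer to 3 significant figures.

2.14 R_sun

R/R_☉ = √(L/L_☉) / (T/T_☉)² = √(5.64×10^3) / (5.925)²
       = 75.10 / 35.11 = 2.139.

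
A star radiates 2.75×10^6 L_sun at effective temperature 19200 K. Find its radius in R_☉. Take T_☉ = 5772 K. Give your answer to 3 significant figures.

R/R_☉ = √(L/L_☉) / (T/T_☉)² = √(2.75×10^6) / (3.326)²
       = 1658 / 11.06 = 149.9.

150 R_☉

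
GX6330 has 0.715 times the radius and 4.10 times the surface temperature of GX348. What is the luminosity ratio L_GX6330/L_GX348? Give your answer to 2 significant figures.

1.4×10^2

From the Stefan–Boltzmann law, L ∝ R²T⁴, so
L_GX6330/L_GX348 = (R_GX6330/R_GX348)² (T_GX6330/T_GX348)⁴ = (0.715)² × (4.10)⁴ = 0.5112 × 282.6 = 144.5.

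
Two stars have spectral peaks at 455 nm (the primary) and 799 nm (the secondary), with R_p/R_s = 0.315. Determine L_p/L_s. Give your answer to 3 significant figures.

Wien's law gives T ∝ 1/λ_max, so T_p/T_s = λ_s/λ_p = 799/455 = 1.756.
Then L ∝ R²T⁴ gives L_p/L_s = (0.315)² × (1.756)⁴ = 0.09923 × 9.509 = 0.9435.

0.944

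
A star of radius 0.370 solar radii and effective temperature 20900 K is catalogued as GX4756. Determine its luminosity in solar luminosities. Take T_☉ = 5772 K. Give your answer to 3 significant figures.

23.5 solar luminosities

L/L_☉ = (R/R_☉)² (T/T_☉)⁴ = (0.370)² × (20900/5772)⁴
       = 0.1369 × (3.621)⁴ = 0.1369 × 171.9 = 23.53.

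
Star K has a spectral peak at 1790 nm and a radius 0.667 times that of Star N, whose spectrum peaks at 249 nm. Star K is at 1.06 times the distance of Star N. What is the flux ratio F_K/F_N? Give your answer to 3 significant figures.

Wien's law: T_K/T_N = λ_N/λ_K = 249/1790 = 0.1391.
L_K/L_N = (R_K/R_N)²(T_K/T_N)⁴ = (0.667)²(0.1391)⁴ = 1.666×10^-4.
F_K/F_N = (L_K/L_N)/(d_K/d_N)² = 1.666×10^-4/(1.06)² = 1.483×10^-4.

1.48×10^-4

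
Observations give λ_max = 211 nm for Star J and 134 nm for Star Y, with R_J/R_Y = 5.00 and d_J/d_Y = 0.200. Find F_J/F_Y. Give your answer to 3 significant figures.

Wien's law: T_J/T_Y = λ_Y/λ_J = 134/211 = 0.6351.
L_J/L_Y = (R_J/R_Y)²(T_J/T_Y)⁴ = (5.00)²(0.6351)⁴ = 4.067.
F_J/F_Y = (L_J/L_Y)/(d_J/d_Y)² = 4.067/(0.200)² = 101.7.

102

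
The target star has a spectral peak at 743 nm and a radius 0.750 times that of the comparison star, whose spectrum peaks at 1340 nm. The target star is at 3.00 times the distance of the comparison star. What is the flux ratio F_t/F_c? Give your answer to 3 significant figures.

Wien's law: T_t/T_c = λ_c/λ_t = 1340/743 = 1.803.
L_t/L_c = (R_t/R_c)²(T_t/T_c)⁴ = (0.750)²(1.803)⁴ = 5.951.
F_t/F_c = (L_t/L_c)/(d_t/d_c)² = 5.951/(3.00)² = 0.6612.

0.661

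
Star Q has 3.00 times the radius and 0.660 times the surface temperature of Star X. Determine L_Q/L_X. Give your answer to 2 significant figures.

From the Stefan–Boltzmann law, L ∝ R²T⁴, so
L_Q/L_X = (R_Q/R_X)² (T_Q/T_X)⁴ = (3.00)² × (0.660)⁴ = 9.000 × 0.1897 = 1.708.

1.7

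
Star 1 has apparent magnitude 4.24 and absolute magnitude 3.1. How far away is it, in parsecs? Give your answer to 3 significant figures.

16.9 pc

m − M = 5 log₁₀(d/10 pc)
4.24 − (3.1) = 1.14 = 5 log₁₀(d/10)
d = 10 × 10^(1.14/5) = 10 × 10^0.228 = 16.90 pc.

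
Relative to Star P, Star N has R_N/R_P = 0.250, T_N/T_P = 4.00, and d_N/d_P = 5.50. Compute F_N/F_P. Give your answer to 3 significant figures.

0.529

L_N/L_P = (R_N/R_P)²(T_N/T_P)⁴ = (0.250)² × (4.00)⁴ = 16.00.
F_N/F_P = (L_N/L_P)/(d_N/d_P)² = 16.00 / (5.50)² = 0.5289.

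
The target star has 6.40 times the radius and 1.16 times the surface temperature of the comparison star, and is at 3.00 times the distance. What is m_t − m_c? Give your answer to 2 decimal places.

L_t/L_c = (6.40)²(1.16)⁴ = 74.16.
F_t/F_c = (L_t/L_c)/(d_t/d_c)² = 74.16/9.000 = 8.240.
m_t − m_c = −2.5 log₁₀(8.240) = -2.29.

-2.29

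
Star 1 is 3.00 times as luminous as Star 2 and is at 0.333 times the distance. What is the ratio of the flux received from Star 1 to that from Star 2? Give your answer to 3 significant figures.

27.1

F = L/(4πd²), so F_1/F_2 = (L_1/L_2) / (d_1/d_2)²
= 3.00 / (0.333)² = 3.00 / 0.1109 = 27.05.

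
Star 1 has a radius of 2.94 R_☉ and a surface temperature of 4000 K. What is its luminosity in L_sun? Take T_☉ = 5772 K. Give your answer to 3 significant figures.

L/L_☉ = (R/R_☉)² (T/T_☉)⁴ = (2.94)² × (4000/5772)⁴
       = 8.644 × (0.6930)⁴ = 8.644 × 0.2306 = 1.994.

1.99 L_sun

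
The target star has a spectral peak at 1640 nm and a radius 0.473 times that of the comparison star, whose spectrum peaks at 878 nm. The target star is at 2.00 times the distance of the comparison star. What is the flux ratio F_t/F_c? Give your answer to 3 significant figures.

0.00459

Wien's law: T_t/T_c = λ_c/λ_t = 878/1640 = 0.5354.
L_t/L_c = (R_t/R_c)²(T_t/T_c)⁴ = (0.473)²(0.5354)⁴ = 0.01838.
F_t/F_c = (L_t/L_c)/(d_t/d_c)² = 0.01838/(2.00)² = 0.004595.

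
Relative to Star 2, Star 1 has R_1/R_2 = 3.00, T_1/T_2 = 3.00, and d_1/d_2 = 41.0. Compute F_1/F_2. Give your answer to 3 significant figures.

0.434

L_1/L_2 = (R_1/R_2)²(T_1/T_2)⁴ = (3.00)² × (3.00)⁴ = 729.0.
F_1/F_2 = (L_1/L_2)/(d_1/d_2)² = 729.0 / (41.0)² = 0.4337.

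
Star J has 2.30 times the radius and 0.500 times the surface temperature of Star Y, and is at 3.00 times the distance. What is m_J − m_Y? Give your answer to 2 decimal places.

L_J/L_Y = (2.30)²(0.500)⁴ = 0.3306.
F_J/F_Y = (L_J/L_Y)/(d_J/d_Y)² = 0.3306/9.000 = 0.03674.
m_J − m_Y = −2.5 log₁₀(0.03674) = 3.59.

3.59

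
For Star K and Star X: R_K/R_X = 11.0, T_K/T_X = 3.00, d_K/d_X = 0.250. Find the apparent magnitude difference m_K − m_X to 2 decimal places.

-12.99

L_K/L_X = (11.0)²(3.00)⁴ = 9801.
F_K/F_X = (L_K/L_X)/(d_K/d_X)² = 9801/0.06250 = 1.568×10^5.
m_K − m_X = −2.5 log₁₀(1.568×10^5) = -12.99.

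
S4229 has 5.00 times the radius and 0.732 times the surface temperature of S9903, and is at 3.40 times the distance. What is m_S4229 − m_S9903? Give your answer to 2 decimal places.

0.52

L_S4229/L_S9903 = (5.00)²(0.732)⁴ = 7.178.
F_S4229/F_S9903 = (L_S4229/L_S9903)/(d_S4229/d_S9903)² = 7.178/11.56 = 0.6209.
m_S4229 − m_S9903 = −2.5 log₁₀(0.6209) = 0.52.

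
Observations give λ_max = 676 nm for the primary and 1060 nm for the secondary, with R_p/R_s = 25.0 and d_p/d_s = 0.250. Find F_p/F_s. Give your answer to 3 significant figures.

Wien's law: T_p/T_s = λ_s/λ_p = 1060/676 = 1.568.
L_p/L_s = (R_p/R_s)²(T_p/T_s)⁴ = (25.0)²(1.568)⁴ = 3778.
F_p/F_s = (L_p/L_s)/(d_p/d_s)² = 3778/(0.250)² = 6.046×10^4.

6.05×10^4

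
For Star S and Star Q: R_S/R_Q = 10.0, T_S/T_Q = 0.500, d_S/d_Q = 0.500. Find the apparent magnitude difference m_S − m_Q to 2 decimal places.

-3.49

L_S/L_Q = (10.0)²(0.500)⁴ = 6.250.
F_S/F_Q = (L_S/L_Q)/(d_S/d_Q)² = 6.250/0.2500 = 25.00.
m_S − m_Q = −2.5 log₁₀(25.00) = -3.49.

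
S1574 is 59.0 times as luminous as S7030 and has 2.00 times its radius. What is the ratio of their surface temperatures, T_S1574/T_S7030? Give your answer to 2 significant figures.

2.0

L ∝ R²T⁴ gives T ∝ (L/R²)^(1/4), so
T_S1574/T_S7030 = (59.0 / 2.00²)^(1/4) = (14.75)^(1/4) = 1.960.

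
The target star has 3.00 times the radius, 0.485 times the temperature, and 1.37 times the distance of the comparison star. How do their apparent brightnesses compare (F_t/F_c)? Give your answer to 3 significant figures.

L_t/L_c = (R_t/R_c)²(T_t/T_c)⁴ = (3.00)² × (0.485)⁴ = 0.4980.
F_t/F_c = (L_t/L_c)/(d_t/d_c)² = 0.4980 / (1.37)² = 0.2653.

0.265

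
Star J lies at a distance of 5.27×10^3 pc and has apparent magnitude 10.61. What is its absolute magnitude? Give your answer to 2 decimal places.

-3.00

M = m − 5 log₁₀(d/10 pc) = 10.61 − 5 log₁₀(5.27×10^3/10)
  = 10.61 − 5 × 2.722 = 10.61 − 13.61 = -3.00.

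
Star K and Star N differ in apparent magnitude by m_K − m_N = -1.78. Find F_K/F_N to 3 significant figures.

5.15

F_K/F_N = 10^(−(m_K − m_N)/2.5) = 10^(1.78/2.5) = 10^0.712 = 5.152.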